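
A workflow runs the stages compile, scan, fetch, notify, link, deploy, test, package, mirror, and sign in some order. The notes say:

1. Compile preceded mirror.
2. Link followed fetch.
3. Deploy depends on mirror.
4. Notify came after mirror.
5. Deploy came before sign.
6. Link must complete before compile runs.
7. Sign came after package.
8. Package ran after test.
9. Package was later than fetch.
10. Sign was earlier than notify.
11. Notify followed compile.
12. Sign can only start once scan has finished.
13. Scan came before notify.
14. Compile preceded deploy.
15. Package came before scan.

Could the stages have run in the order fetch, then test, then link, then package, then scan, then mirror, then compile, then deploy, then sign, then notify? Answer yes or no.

The constraints require compile before mirror, but in the proposed sequence mirror appears ahead of compile. That one violation is enough.

no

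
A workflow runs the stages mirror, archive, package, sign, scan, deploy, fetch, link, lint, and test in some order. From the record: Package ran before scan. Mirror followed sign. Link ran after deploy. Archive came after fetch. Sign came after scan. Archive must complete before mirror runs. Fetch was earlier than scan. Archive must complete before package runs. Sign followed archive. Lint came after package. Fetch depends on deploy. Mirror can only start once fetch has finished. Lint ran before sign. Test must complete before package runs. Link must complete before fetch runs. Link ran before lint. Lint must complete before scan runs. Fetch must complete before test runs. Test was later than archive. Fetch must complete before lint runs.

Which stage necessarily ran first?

deploy

Deploy has a chain of constraints placing it before every other stage, so deploy must be first.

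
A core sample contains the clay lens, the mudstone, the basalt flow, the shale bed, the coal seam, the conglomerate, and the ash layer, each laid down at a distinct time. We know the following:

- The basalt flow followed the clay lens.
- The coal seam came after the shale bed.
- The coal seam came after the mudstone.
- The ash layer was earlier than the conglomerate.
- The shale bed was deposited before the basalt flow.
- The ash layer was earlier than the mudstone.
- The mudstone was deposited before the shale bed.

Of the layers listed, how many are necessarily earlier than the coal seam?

3

Directly stated before the coal seam: the mudstone and the shale bed.
The ash layer reaches the coal seam via the ash layer → the mudstone → the coal seam.
That's the ash layer, the mudstone, and the shale bed — 3 in all.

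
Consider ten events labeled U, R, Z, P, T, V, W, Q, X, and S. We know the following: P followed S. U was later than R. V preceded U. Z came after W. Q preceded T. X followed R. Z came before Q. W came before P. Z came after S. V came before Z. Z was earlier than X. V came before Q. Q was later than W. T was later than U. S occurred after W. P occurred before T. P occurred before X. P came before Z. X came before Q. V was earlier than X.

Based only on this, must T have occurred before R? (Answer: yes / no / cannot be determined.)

no

Tracing the constraints gives R → U → T, so R must come before T.
That means T cannot be before R.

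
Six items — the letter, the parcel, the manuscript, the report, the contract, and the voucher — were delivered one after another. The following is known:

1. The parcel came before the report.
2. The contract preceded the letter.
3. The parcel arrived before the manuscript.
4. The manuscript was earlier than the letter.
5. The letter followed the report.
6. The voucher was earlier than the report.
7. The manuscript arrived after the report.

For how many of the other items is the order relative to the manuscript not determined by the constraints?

Forced before the manuscript: the parcel, the report, and the voucher; forced after the manuscript: the letter.
That leaves the contract with no forced order relative to the manuscript — 1.

1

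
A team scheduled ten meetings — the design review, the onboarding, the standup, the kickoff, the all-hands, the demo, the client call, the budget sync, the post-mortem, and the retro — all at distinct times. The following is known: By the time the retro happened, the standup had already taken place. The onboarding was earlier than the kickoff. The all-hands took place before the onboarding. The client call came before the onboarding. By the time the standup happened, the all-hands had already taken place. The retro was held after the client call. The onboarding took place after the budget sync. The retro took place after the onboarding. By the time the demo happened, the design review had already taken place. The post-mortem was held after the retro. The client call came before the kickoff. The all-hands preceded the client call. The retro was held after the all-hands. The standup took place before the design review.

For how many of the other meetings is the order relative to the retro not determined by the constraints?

3

Forced before the retro: the all-hands, the budget sync, the client call, the onboarding, and the standup; forced after the retro: the post-mortem.
That leaves the demo, the design review, and the kickoff with no forced order relative to the retro — 3.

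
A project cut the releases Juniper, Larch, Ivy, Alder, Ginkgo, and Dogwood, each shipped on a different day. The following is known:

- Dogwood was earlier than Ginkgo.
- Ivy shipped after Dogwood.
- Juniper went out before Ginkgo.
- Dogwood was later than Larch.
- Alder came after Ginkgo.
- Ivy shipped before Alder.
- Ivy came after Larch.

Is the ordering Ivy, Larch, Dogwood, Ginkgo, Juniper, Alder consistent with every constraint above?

no

The constraints require Juniper before Ginkgo, but in the proposed sequence Ginkgo appears ahead of Juniper. That one violation is enough.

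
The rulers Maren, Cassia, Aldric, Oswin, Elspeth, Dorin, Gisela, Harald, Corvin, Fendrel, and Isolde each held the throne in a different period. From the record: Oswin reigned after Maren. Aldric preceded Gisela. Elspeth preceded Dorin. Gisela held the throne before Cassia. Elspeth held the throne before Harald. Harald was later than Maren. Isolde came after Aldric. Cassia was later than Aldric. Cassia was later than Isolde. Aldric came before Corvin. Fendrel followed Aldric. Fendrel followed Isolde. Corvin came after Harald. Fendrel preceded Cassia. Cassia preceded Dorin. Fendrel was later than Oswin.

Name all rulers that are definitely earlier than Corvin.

Directly stated before Corvin: Aldric and Harald.
Elspeth reaches Corvin via Elspeth → Harald → Corvin.
Maren reaches Corvin via Maren → Harald → Corvin.
No chain forces Dorin (or any of the others) ahead of Corvin.

Aldric, Elspeth, Harald, Maren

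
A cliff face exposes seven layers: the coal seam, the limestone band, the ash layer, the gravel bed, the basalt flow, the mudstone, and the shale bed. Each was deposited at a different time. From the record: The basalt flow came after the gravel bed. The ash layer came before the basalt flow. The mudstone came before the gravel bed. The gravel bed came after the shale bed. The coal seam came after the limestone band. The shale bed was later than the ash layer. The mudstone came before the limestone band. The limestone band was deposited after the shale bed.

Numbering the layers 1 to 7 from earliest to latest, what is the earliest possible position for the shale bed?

2

The ash layer must come before the shale bed — 1 forced predecessor.
Nothing else is forced ahead of the shale bed, so its earliest slot is position 1 + 1 = 2.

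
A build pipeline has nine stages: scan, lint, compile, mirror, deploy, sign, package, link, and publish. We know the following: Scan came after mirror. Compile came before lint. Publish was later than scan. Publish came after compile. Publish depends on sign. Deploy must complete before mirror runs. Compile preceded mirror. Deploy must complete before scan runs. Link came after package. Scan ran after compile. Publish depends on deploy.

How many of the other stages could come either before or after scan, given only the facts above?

4

Forced before scan: compile, deploy, and mirror; forced after scan: publish.
That leaves link, lint, package, and sign with no forced order relative to scan — 4.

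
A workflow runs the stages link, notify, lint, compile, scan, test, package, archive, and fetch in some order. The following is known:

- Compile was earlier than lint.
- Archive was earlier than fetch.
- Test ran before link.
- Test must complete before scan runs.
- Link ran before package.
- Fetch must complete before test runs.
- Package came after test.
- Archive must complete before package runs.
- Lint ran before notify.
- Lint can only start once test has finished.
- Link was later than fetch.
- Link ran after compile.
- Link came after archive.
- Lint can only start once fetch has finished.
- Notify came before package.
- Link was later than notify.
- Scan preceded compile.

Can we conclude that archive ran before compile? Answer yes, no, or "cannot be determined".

Chain the constraints: archive → fetch → test → scan → compile. Each link is directly stated, so archive comes before compile.

yes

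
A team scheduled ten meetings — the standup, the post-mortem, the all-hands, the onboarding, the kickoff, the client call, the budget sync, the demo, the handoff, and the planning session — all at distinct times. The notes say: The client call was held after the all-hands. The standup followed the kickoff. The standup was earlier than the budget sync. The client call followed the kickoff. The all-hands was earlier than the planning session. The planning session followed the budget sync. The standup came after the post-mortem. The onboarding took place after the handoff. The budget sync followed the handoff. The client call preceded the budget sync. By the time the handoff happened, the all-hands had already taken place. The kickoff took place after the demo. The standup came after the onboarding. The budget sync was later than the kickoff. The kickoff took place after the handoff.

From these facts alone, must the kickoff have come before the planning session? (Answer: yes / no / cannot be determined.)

yes

Chain the constraints: the kickoff → the budget sync → the planning session. Each link is directly stated, so the kickoff comes before the planning session.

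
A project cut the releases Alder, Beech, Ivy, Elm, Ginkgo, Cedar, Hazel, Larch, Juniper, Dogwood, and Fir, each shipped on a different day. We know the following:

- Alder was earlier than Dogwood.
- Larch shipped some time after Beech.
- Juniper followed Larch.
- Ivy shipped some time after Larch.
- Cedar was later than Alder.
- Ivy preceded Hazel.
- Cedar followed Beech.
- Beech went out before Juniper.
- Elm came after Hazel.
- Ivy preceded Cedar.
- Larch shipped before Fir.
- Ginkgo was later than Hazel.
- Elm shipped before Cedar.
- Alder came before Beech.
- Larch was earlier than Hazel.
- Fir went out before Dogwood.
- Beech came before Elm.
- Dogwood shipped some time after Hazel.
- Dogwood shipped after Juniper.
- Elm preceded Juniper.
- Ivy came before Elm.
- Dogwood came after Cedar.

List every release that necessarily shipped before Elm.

Alder, Beech, Hazel, Ivy, Larch

Directly stated before Elm: Beech, Hazel, and Ivy.
Alder reaches Elm via Alder → Beech → Elm.
Larch reaches Elm via Larch → Ivy → Elm.
No chain forces Cedar (or any of the others) ahead of Elm.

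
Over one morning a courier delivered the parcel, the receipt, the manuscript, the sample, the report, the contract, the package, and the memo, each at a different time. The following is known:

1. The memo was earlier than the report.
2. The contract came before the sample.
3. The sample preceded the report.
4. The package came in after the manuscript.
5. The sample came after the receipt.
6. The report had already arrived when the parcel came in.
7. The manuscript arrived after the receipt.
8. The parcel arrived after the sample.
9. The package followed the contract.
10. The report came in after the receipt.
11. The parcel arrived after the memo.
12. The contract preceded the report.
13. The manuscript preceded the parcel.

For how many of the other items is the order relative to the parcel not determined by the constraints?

1

Forced before the parcel: the contract, the manuscript, the memo, the receipt, the report, and the sample.
That leaves the package with no forced order relative to the parcel — 1.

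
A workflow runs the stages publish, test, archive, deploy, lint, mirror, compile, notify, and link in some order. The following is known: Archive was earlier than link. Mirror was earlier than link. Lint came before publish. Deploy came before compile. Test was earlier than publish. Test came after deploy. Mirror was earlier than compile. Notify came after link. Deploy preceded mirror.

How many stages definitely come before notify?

Directly stated before notify: link.
Archive reaches notify via archive → link → notify.
Deploy reaches notify via deploy → mirror → link → notify.
Mirror reaches notify via mirror → link → notify.
That's archive, deploy, link, and mirror — 4 in all.

4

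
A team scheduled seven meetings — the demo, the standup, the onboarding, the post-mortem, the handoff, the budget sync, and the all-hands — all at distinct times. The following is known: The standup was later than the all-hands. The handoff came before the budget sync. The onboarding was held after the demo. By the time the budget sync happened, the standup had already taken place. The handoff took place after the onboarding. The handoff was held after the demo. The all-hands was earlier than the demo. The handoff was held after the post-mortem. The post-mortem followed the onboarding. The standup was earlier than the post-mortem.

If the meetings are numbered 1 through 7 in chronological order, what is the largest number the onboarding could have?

4

The onboarding must come before the budget sync, the handoff, and the post-mortem — 3 meetings forced after it.
Everything else can be placed before the onboarding in some valid order, so the onboarding can sit as late as position 7 − 3 = 4.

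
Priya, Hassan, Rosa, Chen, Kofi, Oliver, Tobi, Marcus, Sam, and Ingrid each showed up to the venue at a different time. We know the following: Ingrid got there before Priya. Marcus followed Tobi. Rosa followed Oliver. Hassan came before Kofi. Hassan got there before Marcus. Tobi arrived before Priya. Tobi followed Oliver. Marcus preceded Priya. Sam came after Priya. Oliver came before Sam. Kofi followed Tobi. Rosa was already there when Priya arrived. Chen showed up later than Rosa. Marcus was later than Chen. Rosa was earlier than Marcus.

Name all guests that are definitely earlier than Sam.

Directly stated before Sam: Oliver and Priya.
Chen reaches Sam via Chen → Marcus → Priya → Sam.
Hassan reaches Sam via Hassan → Marcus → Priya → Sam.
Ingrid reaches Sam via Ingrid → Priya → Sam.
Likewise Marcus, Rosa, and Tobi each reach Sam by chaining the stated constraints.

Chen, Hassan, Ingrid, Marcus, Oliver, Priya, Rosa, Tobi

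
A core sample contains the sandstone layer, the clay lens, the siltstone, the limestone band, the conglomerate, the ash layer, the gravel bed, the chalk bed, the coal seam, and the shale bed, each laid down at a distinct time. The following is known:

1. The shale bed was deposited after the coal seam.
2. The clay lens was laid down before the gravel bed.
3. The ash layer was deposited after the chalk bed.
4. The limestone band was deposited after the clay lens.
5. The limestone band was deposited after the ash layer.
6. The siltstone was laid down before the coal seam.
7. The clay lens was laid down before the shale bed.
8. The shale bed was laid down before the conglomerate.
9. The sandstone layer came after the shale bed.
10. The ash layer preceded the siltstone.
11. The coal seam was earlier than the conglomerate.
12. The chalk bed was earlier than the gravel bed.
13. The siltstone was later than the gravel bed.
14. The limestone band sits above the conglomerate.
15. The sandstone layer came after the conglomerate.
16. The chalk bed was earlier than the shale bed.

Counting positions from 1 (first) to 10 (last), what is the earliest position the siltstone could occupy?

The ash layer, the chalk bed, the clay lens, and the gravel bed must all come before the siltstone — 4 forced predecessors.
Nothing else is forced ahead of the siltstone, so its earliest slot is position 4 + 1 = 5.

5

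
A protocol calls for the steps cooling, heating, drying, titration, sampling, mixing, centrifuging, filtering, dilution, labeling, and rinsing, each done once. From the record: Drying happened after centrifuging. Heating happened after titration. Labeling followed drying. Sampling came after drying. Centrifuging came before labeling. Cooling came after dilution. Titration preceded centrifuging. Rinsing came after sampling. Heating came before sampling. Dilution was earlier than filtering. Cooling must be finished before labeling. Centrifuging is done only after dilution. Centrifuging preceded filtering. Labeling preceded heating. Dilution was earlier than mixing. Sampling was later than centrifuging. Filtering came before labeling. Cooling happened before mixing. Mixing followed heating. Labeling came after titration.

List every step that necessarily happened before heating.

Directly stated before heating: labeling and titration.
Centrifuging reaches heating via centrifuging → labeling → heating.
Cooling reaches heating via cooling → labeling → heating.
Dilution reaches heating via dilution → centrifuging → labeling → heating.
Likewise drying and filtering each reach heating by chaining the stated constraints.

centrifuging, cooling, dilution, drying, filtering, labeling, titration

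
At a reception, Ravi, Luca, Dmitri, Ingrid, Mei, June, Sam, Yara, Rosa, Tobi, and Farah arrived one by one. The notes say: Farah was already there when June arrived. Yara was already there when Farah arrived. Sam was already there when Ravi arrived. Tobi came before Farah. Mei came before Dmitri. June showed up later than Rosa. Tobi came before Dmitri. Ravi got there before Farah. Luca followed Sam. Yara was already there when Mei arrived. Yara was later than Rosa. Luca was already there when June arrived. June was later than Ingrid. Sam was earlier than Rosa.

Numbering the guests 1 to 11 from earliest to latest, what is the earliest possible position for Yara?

Rosa and Sam must both come before Yara — 2 forced predecessors.
Nothing else is forced ahead of Yara, so their earliest slot is position 2 + 1 = 3.

3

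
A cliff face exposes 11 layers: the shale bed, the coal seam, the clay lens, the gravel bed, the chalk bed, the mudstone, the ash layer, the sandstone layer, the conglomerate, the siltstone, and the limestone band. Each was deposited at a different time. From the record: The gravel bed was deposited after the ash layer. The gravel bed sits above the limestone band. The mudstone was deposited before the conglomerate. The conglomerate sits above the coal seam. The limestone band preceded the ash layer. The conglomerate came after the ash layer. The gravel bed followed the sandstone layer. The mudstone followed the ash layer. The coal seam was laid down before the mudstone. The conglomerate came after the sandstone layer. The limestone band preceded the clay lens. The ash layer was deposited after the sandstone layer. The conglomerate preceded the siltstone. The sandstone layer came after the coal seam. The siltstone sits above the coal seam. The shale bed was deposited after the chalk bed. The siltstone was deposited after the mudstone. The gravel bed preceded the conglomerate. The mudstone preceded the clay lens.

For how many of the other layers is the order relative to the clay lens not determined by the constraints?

5

Forced before the clay lens: the ash layer, the coal seam, the limestone band, the mudstone, and the sandstone layer.
That leaves the chalk bed, the conglomerate, the gravel bed, the shale bed, and the siltstone with no forced order relative to the clay lens — 5.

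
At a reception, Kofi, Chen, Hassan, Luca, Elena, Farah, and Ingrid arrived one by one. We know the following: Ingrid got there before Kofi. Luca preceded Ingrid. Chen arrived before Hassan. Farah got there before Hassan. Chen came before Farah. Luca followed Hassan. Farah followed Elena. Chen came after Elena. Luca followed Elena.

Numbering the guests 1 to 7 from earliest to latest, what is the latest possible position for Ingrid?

Ingrid must come before Kofi — 1 guest forced after them.
Everything else can be placed before Ingrid in some valid order, so Ingrid can sit as late as position 7 − 1 = 6.

6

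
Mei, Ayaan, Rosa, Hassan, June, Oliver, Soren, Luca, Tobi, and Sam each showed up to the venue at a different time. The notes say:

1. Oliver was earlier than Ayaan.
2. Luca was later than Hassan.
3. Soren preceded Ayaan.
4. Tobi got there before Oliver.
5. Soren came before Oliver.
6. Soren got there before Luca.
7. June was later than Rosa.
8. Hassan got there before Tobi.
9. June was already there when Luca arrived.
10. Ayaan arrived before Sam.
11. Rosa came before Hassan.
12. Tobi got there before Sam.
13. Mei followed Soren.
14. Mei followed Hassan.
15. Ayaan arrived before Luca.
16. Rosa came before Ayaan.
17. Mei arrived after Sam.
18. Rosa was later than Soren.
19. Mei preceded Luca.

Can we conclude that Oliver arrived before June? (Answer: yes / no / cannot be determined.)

No chain of stated constraints runs from Oliver to June, and none runs from June to Oliver either.
So the relative order of Oliver and June is not fixed by the given facts.

cannot be determined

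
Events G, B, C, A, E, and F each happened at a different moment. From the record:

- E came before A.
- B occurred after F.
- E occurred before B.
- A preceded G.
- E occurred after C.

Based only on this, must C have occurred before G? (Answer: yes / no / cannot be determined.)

yes

Chain the constraints: C → E → A → G. Each link is directly stated, so C comes before G.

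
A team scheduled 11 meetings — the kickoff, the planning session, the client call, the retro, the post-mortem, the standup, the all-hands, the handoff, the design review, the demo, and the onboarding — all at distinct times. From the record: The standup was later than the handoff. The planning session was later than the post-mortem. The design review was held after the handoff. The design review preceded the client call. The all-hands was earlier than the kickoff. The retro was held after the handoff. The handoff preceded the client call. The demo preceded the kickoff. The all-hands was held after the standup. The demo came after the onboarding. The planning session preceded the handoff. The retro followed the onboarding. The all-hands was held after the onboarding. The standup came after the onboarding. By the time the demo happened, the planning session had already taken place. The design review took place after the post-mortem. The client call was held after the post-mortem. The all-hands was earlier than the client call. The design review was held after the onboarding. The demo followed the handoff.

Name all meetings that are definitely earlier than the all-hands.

Directly stated before the all-hands: the onboarding and the standup.
The handoff reaches the all-hands via the handoff → the standup → the all-hands.
The planning session reaches the all-hands via the planning session → the handoff → the standup → the all-hands.
The post-mortem reaches the all-hands via the post-mortem → the planning session → the handoff → the standup → the all-hands.
No chain forces the client call (or any of the others) ahead of the all-hands.

the handoff, the onboarding, the planning session, the post-mortem, the standup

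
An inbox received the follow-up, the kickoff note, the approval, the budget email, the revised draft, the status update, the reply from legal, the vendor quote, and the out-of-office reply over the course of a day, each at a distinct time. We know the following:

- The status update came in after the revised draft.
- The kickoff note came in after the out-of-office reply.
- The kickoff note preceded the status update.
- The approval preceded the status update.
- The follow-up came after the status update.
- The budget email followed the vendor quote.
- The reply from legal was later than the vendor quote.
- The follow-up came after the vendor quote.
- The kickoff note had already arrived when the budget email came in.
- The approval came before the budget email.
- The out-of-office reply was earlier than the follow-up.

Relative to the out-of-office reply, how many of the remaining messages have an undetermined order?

Forced after the out-of-office reply: the budget email, the follow-up, the kickoff note, and the status update.
That leaves the approval, the reply from legal, the revised draft, and the vendor quote with no forced order relative to the out-of-office reply — 4.

4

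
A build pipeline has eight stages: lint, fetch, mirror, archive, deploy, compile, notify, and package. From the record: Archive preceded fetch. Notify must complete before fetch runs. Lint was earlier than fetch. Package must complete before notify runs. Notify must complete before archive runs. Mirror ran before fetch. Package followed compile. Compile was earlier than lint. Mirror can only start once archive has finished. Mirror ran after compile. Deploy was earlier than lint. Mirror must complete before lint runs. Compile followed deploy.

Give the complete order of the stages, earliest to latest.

deploy, compile, package, notify, archive, mirror, lint, fetch

The constraints fix every adjacent pair, so only one ordering works:
deploy → compile → package → notify → archive → mirror → lint → fetch.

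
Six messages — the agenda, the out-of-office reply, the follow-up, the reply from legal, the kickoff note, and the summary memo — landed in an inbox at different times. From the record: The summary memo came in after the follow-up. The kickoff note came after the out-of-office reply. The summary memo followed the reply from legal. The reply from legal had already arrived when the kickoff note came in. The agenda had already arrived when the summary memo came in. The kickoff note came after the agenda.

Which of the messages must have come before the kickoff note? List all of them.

the agenda, the out-of-office reply, the reply from legal

Directly stated before the kickoff note: the agenda, the out-of-office reply, and the reply from legal.
No chain forces the follow-up (or any of the others) ahead of the kickoff note.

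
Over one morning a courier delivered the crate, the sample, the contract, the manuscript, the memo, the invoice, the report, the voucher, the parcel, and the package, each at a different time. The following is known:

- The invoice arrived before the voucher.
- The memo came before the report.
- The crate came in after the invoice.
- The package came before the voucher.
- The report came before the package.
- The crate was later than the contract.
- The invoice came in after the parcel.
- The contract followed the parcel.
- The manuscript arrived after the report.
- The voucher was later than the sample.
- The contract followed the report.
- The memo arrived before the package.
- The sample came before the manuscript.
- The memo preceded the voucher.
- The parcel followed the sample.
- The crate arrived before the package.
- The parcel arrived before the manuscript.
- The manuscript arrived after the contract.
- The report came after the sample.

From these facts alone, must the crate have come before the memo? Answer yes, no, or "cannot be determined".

Tracing the constraints gives the memo → the report → the contract → the crate, so the memo must come before the crate.
That means the crate cannot be before the memo.

no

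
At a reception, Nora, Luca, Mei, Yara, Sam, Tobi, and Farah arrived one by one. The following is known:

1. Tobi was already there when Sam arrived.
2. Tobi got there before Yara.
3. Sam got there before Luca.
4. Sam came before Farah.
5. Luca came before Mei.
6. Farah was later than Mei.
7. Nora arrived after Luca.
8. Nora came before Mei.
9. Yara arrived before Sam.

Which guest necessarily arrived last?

Farah

Every other guest has a chain of constraints placing them before Farah, so Farah is last.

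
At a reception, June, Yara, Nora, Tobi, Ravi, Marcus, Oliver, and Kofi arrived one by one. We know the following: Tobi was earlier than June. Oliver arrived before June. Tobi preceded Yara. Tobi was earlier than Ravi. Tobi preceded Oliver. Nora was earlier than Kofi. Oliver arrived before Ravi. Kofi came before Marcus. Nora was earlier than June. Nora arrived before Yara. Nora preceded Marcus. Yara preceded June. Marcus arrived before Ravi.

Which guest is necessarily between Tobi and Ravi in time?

Oliver

Tracing the constraints gives Tobi → Oliver → Ravi, so Oliver sits after Tobi and before Ravi.
No other guest is forced both after Tobi and before Ravi.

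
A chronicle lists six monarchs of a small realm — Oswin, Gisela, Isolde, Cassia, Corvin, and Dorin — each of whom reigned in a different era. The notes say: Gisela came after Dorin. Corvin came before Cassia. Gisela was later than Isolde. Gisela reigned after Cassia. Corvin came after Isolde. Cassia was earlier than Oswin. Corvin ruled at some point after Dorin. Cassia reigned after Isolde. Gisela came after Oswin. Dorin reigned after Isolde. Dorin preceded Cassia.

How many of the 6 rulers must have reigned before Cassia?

Directly stated before Cassia: Corvin, Dorin, and Isolde.
That's Corvin, Dorin, and Isolde — 3 in all.

3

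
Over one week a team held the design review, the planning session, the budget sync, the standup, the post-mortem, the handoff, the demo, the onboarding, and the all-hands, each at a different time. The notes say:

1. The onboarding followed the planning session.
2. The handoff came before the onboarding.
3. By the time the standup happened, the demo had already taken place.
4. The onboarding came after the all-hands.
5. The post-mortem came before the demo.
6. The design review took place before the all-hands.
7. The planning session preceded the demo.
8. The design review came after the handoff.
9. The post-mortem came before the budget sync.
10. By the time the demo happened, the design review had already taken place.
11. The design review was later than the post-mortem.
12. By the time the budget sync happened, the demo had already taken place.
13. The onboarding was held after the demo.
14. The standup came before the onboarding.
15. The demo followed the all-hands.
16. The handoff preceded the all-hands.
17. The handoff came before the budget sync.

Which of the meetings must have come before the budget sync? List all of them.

Directly stated before the budget sync: the demo, the handoff, and the post-mortem.
The all-hands reaches the budget sync via the all-hands → the demo → the budget sync.
The design review reaches the budget sync via the design review → the demo → the budget sync.
The planning session reaches the budget sync via the planning session → the demo → the budget sync.
No chain forces the onboarding (or any of the others) ahead of the budget sync.

the all-hands, the demo, the design review, the handoff, the planning session, the post-mortem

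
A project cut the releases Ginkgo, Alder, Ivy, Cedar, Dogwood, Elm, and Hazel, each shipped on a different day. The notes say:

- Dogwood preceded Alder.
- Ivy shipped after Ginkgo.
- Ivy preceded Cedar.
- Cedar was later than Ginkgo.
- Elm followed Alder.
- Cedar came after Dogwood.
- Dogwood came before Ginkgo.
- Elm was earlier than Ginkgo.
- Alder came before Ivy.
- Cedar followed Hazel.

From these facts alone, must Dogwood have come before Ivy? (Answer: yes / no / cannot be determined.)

yes

Chain the constraints: Dogwood → Ginkgo → Ivy. Each link is directly stated, so Dogwood comes before Ivy.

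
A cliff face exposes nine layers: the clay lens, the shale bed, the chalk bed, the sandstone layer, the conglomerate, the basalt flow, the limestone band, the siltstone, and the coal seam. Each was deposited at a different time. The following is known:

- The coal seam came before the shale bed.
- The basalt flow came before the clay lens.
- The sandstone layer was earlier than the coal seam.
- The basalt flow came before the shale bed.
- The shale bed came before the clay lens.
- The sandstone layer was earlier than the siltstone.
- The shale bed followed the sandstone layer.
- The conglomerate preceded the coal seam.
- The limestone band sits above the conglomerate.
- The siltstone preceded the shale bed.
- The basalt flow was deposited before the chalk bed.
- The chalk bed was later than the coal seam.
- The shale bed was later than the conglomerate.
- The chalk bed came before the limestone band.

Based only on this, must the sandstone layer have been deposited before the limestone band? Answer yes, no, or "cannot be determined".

Chain the constraints: the sandstone layer → the coal seam → the chalk bed → the limestone band. Each link is directly stated, so the sandstone layer comes before the limestone band.

yes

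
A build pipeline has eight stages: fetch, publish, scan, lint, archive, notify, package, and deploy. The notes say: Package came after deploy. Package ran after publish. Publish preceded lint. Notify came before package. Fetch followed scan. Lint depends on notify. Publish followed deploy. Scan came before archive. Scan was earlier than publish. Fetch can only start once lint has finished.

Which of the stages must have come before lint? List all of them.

deploy, notify, publish, scan

Directly stated before lint: notify and publish.
Deploy reaches lint via deploy → publish → lint.
Scan reaches lint via scan → publish → lint.
No chain forces archive (or any of the others) ahead of lint.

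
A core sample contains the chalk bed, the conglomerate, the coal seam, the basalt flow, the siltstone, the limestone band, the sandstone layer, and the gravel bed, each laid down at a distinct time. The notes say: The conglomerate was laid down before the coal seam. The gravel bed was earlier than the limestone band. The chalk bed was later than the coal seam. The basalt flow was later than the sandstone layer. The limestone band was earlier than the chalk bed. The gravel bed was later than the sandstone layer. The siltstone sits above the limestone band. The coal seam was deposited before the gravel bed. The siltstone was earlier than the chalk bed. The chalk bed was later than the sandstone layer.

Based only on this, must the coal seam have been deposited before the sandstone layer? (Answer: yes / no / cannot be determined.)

No chain of stated constraints runs from the coal seam to the sandstone layer, and none runs from the sandstone layer to the coal seam either.
So the relative order of the coal seam and the sandstone layer is not fixed by the given facts.

cannot be determined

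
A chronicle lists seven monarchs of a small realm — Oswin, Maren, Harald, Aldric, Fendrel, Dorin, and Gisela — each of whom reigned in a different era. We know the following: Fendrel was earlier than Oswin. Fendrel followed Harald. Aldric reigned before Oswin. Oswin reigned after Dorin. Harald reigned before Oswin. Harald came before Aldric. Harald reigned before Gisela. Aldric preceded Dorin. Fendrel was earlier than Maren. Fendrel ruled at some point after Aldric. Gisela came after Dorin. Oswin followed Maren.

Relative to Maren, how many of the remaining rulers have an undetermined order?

2

Forced before Maren: Aldric, Fendrel, and Harald; forced after Maren: Oswin.
That leaves Dorin and Gisela with no forced order relative to Maren — 2.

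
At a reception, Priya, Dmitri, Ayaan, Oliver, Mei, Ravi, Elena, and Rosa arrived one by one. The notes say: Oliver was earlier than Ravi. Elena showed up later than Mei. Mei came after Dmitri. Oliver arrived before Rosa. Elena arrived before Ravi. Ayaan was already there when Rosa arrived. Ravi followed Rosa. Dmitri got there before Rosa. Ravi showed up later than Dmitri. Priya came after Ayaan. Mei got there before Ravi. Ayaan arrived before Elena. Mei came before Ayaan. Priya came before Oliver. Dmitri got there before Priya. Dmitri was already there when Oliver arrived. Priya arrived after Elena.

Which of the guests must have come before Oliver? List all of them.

Directly stated before Oliver: Dmitri and Priya.
Ayaan reaches Oliver via Ayaan → Priya → Oliver.
Elena reaches Oliver via Elena → Priya → Oliver.
Mei reaches Oliver via Mei → Elena → Priya → Oliver.

Ayaan, Dmitri, Elena, Mei, Priya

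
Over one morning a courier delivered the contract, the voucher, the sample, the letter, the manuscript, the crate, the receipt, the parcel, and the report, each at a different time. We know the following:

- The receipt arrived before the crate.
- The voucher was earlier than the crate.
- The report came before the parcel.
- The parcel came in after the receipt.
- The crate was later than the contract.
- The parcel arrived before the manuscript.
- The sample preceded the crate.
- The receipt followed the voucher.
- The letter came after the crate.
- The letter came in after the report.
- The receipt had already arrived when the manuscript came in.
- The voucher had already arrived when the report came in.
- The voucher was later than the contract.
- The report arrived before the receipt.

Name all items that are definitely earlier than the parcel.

the contract, the receipt, the report, the voucher

Directly stated before the parcel: the receipt and the report.
The contract reaches the parcel via the contract → the voucher → the receipt → the parcel.
The voucher reaches the parcel via the voucher → the receipt → the parcel.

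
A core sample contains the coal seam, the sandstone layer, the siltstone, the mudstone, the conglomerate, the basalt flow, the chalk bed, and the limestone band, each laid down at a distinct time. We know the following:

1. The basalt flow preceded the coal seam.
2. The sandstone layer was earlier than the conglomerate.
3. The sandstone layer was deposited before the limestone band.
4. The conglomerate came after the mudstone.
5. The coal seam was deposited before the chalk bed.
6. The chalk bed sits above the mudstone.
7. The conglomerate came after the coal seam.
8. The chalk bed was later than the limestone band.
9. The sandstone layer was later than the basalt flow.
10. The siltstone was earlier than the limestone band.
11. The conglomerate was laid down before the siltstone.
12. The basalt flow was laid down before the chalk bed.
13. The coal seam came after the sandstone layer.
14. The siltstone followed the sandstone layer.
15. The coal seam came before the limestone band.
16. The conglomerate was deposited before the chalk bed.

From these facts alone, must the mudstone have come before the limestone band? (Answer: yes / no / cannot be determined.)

Chain the constraints: the mudstone → the conglomerate → the siltstone → the limestone band. Each link is directly stated, so the mudstone comes before the limestone band.

yes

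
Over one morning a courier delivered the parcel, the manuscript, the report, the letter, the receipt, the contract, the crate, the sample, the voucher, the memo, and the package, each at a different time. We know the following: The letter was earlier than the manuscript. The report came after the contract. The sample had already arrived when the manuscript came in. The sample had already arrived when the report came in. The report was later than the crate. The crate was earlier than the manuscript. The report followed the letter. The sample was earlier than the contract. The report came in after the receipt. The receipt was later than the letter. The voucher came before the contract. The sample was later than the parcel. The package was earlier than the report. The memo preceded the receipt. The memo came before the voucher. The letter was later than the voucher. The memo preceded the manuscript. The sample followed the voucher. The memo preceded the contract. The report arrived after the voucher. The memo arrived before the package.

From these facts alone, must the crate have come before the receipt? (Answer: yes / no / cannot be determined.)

No chain of stated constraints runs from the crate to the receipt, and none runs from the receipt to the crate either.
So the relative order of the crate and the receipt is not fixed by the given facts.

cannot be determined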